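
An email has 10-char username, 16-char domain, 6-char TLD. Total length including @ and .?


An email address has format: username@domain.tld
Username length: 10
'@' character: 1
Domain length: 16
'.' character: 1
TLD length: 6
Total = 10 + 1 + 16 + 1 + 6 = 34

34


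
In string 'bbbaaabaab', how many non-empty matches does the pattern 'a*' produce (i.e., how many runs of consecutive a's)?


Pattern 'a*' matches zero or more a's. We want non-empty runs of consecutive a's.
String: 'bbbaaabaab'
Walking through the string to find runs of a's:
  Run 1: positions 3-5 -> 'aaa'
  Run 2: positions 7-8 -> 'aa'
Non-empty runs found: ['aaa', 'aa']
Count: 2

2


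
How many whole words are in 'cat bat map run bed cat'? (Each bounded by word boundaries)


Word boundaries (\b) mark the start/end of each word.
Text: 'cat bat map run bed cat'
Splitting by whitespace:
  Word 1: 'cat'
  Word 2: 'bat'
  Word 3: 'map'
  Word 4: 'run'
  Word 5: 'bed'
  Word 6: 'cat'
Total whole words: 6

6


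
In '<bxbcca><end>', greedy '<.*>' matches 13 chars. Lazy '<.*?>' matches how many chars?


Greedy '<.*>' tries to match as MUCH as possible.
Lazy '<.*?>' tries to match as LITTLE as possible.

String: '<bxbcca><end>'
Greedy '<.*>' starts at first '<' and extends to the LAST '>': '<bxbcca><end>' (13 chars)
Lazy '<.*?>' starts at first '<' and stops at the FIRST '>': '<bxbcca>' (8 chars)

8


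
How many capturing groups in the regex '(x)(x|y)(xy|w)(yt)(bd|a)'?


To count capturing groups, count each '(' that starts a group.
Pattern: '(x)(x|y)(xy|w)(yt)(bd|a)'
Walking through the pattern:
  Position 0: '(' -> group #1
  Position 3: '(' -> group #2
  Position 8: '(' -> group #3
  Position 14: '(' -> group #4
  Position 18: '(' -> group #5
Total capturing groups: 5

5


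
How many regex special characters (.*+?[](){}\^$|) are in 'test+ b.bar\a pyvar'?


Regex special characters are: . * + ? [ ] ( ) { } \ ^ $ |
Scanning 'test+ b.bar\a pyvar':
  pos 4: '+' -> SPECIAL
  pos 7: '.' -> SPECIAL
  pos 11: '\' -> SPECIAL
Special chars found: ['+', '.', '\\']
Total: 3

3


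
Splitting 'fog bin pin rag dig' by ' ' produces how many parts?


Splitting by ' ' breaks the string at each occurrence of the separator.
Text: 'fog bin pin rag dig'
Parts after split:
  Part 1: 'fog'
  Part 2: 'bin'
  Part 3: 'pin'
  Part 4: 'rag'
  Part 5: 'dig'
Total parts: 5

5


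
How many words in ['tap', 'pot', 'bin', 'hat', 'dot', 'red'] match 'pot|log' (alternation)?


Alternation 'pot|log' matches either 'pot' or 'log'.
Checking each word:
  'tap' -> no
  'pot' -> MATCH
  'bin' -> no
  'hat' -> no
  'dot' -> no
  'red' -> no
Matches: ['pot']
Count: 1

1


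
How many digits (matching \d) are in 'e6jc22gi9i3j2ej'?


\d matches any digit 0-9.
Scanning 'e6jc22gi9i3j2ej':
  pos 1: '6' -> DIGIT
  pos 4: '2' -> DIGIT
  pos 5: '2' -> DIGIT
  pos 8: '9' -> DIGIT
  pos 10: '3' -> DIGIT
  pos 12: '2' -> DIGIT
Digits found: ['6', '2', '2', '9', '3', '2']
Total: 6

6


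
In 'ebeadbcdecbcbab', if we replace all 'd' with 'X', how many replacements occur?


re.sub('d', 'X', text) replaces every occurrence of 'd' with 'X'.
Text: 'ebeadbcdecbcbab'
Scanning for 'd':
  pos 4: 'd' -> replacement #1
  pos 7: 'd' -> replacement #2
Total replacements: 2

2


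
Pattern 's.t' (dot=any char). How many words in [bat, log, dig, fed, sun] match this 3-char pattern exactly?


Pattern 's.t' means: starts with 's', any single char, ends with 't'.
Checking each word (must be exactly 3 chars):
  'bat' (len=3): no
  'log' (len=3): no
  'dig' (len=3): no
  'fed' (len=3): no
  'sun' (len=3): no
Matching words: []
Total: 0

0


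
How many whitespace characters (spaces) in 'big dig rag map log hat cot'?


\s matches whitespace characters (spaces, tabs, etc.).
Text: 'big dig rag map log hat cot'
This text has 7 words separated by spaces.
Number of spaces = number of words - 1 = 7 - 1 = 6

6


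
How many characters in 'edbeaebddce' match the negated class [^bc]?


Negated class [^bc] matches any char NOT in {b, c}
Scanning 'edbeaebddce':
  pos 0: 'e' -> MATCH
  pos 1: 'd' -> MATCH
  pos 2: 'b' -> no (excluded)
  pos 3: 'e' -> MATCH
  pos 4: 'a' -> MATCH
  pos 5: 'e' -> MATCH
  pos 6: 'b' -> no (excluded)
  pos 7: 'd' -> MATCH
  pos 8: 'd' -> MATCH
  pos 9: 'c' -> no (excluded)
  pos 10: 'e' -> MATCH
Total matches: 8

8


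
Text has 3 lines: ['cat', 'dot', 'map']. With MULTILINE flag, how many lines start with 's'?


With MULTILINE flag, ^ matches the start of each line.
Lines: ['cat', 'dot', 'map']
Checking which lines start with 's':
  Line 1: 'cat' -> no
  Line 2: 'dot' -> no
  Line 3: 'map' -> no
Matching lines: []
Count: 0

0


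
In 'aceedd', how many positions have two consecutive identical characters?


Looking for consecutive identical characters in 'aceedd':
  pos 0-1: 'a' vs 'c' -> different
  pos 1-2: 'c' vs 'e' -> different
  pos 2-3: 'e' vs 'e' -> MATCH ('ee')
  pos 3-4: 'e' vs 'd' -> different
  pos 4-5: 'd' vs 'd' -> MATCH ('dd')
Consecutive identical pairs: ['ee', 'dd']
Count: 2

2


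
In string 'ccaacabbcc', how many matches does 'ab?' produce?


Pattern 'ab?' matches 'a' optionally followed by 'b'.
String: 'ccaacabbcc'
Scanning left to right for 'a' then checking next char:
  Match 1: 'a' (a not followed by b)
  Match 2: 'a' (a not followed by b)
  Match 3: 'ab' (a followed by b)
Total matches: 3

3


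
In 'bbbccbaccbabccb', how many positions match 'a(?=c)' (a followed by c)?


Lookahead 'a(?=c)' matches 'a' only when followed by 'c'.
String: 'bbbccbaccbabccb'
Checking each position where char is 'a':
  pos 6: 'a' -> MATCH (next='c')
  pos 10: 'a' -> no (next='b')
Matching positions: [6]
Count: 1

1


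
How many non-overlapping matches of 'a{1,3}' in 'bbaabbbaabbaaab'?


Pattern 'a{1,3}' matches between 1 and 3 consecutive a's (greedy).
String: 'bbaabbbaabbaaab'
Finding runs of a's and applying greedy matching:
  Run at pos 2: 'aa' (length 2)
  Run at pos 7: 'aa' (length 2)
  Run at pos 11: 'aaa' (length 3)
Matches: ['aa', 'aa', 'aaa']
Count: 3

3


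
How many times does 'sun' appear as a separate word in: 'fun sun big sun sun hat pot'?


Scanning each word for exact match 'sun':
  Word 1: 'fun' -> no
  Word 2: 'sun' -> MATCH
  Word 3: 'big' -> no
  Word 4: 'sun' -> MATCH
  Word 5: 'sun' -> MATCH
  Word 6: 'hat' -> no
  Word 7: 'pot' -> no
Total matches: 3

3


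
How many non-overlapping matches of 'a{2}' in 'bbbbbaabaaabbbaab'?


Pattern 'a{2}' matches exactly 2 consecutive a's (greedy, non-overlapping).
String: 'bbbbbaabaaabbbaab'
Scanning for runs of a's:
  Run at pos 5: 'aa' (length 2) -> 1 match(es)
  Run at pos 8: 'aaa' (length 3) -> 1 match(es)
  Run at pos 14: 'aa' (length 2) -> 1 match(es)
Matches found: ['aa', 'aa', 'aa']
Total: 3

3


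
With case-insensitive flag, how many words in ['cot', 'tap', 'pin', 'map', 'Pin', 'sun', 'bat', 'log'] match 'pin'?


Case-insensitive matching: compare each word's lowercase form to 'pin'.
  'cot' -> lower='cot' -> no
  'tap' -> lower='tap' -> no
  'pin' -> lower='pin' -> MATCH
  'map' -> lower='map' -> no
  'Pin' -> lower='pin' -> MATCH
  'sun' -> lower='sun' -> no
  'bat' -> lower='bat' -> no
  'log' -> lower='log' -> no
Matches: ['pin', 'Pin']
Count: 2

2


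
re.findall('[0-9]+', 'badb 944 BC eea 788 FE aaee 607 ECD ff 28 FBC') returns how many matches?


Pattern '[0-9]+' finds one or more digits.
Text: 'badb 944 BC eea 788 FE aaee 607 ECD ff 28 FBC'
Scanning for matches:
  Match 1: '944'
  Match 2: '788'
  Match 3: '607'
  Match 4: '28'
Total matches: 4

4


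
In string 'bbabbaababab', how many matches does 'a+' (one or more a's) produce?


Pattern 'a+' matches one or more consecutive a's.
String: 'bbabbaababab'
Scanning for runs of a:
  Match 1: 'a' (length 1)
  Match 2: 'aa' (length 2)
  Match 3: 'a' (length 1)
  Match 4: 'a' (length 1)
Total matches: 4

4


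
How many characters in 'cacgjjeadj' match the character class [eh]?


Character class [eh] matches any of: {e, h}
Scanning string 'cacgjjeadj' character by character:
  pos 0: 'c' -> no
  pos 1: 'a' -> no
  pos 2: 'c' -> no
  pos 3: 'g' -> no
  pos 4: 'j' -> no
  pos 5: 'j' -> no
  pos 6: 'e' -> MATCH
  pos 7: 'a' -> no
  pos 8: 'd' -> no
  pos 9: 'j' -> no
Total matches: 1

1


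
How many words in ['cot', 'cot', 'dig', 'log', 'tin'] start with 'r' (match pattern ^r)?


Pattern ^r anchors to start of word. Check which words begin with 'r':
  'cot' -> no
  'cot' -> no
  'dig' -> no
  'log' -> no
  'tin' -> no
Matching words: []
Count: 0

0


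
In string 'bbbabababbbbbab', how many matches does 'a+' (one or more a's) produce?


Pattern 'a+' matches one or more consecutive a's.
String: 'bbbabababbbbbab'
Scanning for runs of a:
  Match 1: 'a' (length 1)
  Match 2: 'a' (length 1)
  Match 3: 'a' (length 1)
  Match 4: 'a' (length 1)
Total matches: 4

4


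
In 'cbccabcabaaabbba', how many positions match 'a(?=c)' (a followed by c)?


Lookahead 'a(?=c)' matches 'a' only when followed by 'c'.
String: 'cbccabcabaaabbba'
Checking each position where char is 'a':
  pos 4: 'a' -> no (next='b')
  pos 7: 'a' -> no (next='b')
  pos 9: 'a' -> no (next='a')
  pos 10: 'a' -> no (next='a')
  pos 11: 'a' -> no (next='b')
Matching positions: []
Count: 0

0


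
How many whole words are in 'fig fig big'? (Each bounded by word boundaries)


Word boundaries (\b) mark the start/end of each word.
Text: 'fig fig big'
Splitting by whitespace:
  Word 1: 'fig'
  Word 2: 'fig'
  Word 3: 'big'
Total whole words: 3

3


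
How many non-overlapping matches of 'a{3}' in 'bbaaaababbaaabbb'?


Pattern 'a{3}' matches exactly 3 consecutive a's (greedy, non-overlapping).
String: 'bbaaaababbaaabbb'
Scanning for runs of a's:
  Run at pos 2: 'aaaa' (length 4) -> 1 match(es)
  Run at pos 7: 'a' (length 1) -> 0 match(es)
  Run at pos 10: 'aaa' (length 3) -> 1 match(es)
Matches found: ['aaa', 'aaa']
Total: 2

2


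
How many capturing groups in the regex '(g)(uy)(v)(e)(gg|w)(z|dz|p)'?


To count capturing groups, count each '(' that starts a group.
Pattern: '(g)(uy)(v)(e)(gg|w)(z|dz|p)'
Walking through the pattern:
  Position 0: '(' -> group #1
  Position 3: '(' -> group #2
  Position 7: '(' -> group #3
  Position 10: '(' -> group #4
  Position 13: '(' -> group #5
  Position 19: '(' -> group #6
Total capturing groups: 6

6


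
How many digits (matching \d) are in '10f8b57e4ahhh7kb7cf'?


\d matches any digit 0-9.
Scanning '10f8b57e4ahhh7kb7cf':
  pos 0: '1' -> DIGIT
  pos 1: '0' -> DIGIT
  pos 3: '8' -> DIGIT
  pos 5: '5' -> DIGIT
  pos 6: '7' -> DIGIT
  pos 8: '4' -> DIGIT
  pos 13: '7' -> DIGIT
  pos 16: '7' -> DIGIT
Digits found: ['1', '0', '8', '5', '7', '4', '7', '7']
Total: 8

8


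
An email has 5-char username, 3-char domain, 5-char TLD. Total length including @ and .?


An email address has format: username@domain.tld
Username length: 5
'@' character: 1
Domain length: 3
'.' character: 1
TLD length: 5
Total = 5 + 1 + 3 + 1 + 5 = 15

15


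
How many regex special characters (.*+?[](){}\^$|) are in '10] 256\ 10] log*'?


Regex special characters are: . * + ? [ ] ( ) { } \ ^ $ |
Scanning '10] 256\ 10] log*':
  pos 2: ']' -> SPECIAL
  pos 7: '\' -> SPECIAL
  pos 11: ']' -> SPECIAL
  pos 16: '*' -> SPECIAL
Special chars found: [']', '\\', ']', '*']
Total: 4

4


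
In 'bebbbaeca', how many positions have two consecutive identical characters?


Looking for consecutive identical characters in 'bebbbaeca':
  pos 0-1: 'b' vs 'e' -> different
  pos 1-2: 'e' vs 'b' -> different
  pos 2-3: 'b' vs 'b' -> MATCH ('bb')
  pos 3-4: 'b' vs 'b' -> MATCH ('bb')
  pos 4-5: 'b' vs 'a' -> different
  pos 5-6: 'a' vs 'e' -> different
  pos 6-7: 'e' vs 'c' -> different
  pos 7-8: 'c' vs 'a' -> different
Consecutive identical pairs: ['bb', 'bb']
Count: 2

2


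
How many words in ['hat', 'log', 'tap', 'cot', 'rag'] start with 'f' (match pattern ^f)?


Pattern ^f anchors to start of word. Check which words begin with 'f':
  'hat' -> no
  'log' -> no
  'tap' -> no
  'cot' -> no
  'rag' -> no
Matching words: []
Count: 0

0


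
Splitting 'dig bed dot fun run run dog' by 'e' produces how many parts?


Splitting by 'e' breaks the string at each occurrence of the separator.
Text: 'dig bed dot fun run run dog'
Parts after split:
  Part 1: 'dig b'
  Part 2: 'd dot fun run run dog'
Total parts: 2

2


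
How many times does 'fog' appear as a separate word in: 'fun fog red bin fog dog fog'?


Scanning each word for exact match 'fog':
  Word 1: 'fun' -> no
  Word 2: 'fog' -> MATCH
  Word 3: 'red' -> no
  Word 4: 'bin' -> no
  Word 5: 'fog' -> MATCH
  Word 6: 'dog' -> no
  Word 7: 'fog' -> MATCH
Total matches: 3

3


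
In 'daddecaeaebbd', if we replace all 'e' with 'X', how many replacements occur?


re.sub('e', 'X', text) replaces every occurrence of 'e' with 'X'.
Text: 'daddecaeaebbd'
Scanning for 'e':
  pos 4: 'e' -> replacement #1
  pos 7: 'e' -> replacement #2
  pos 9: 'e' -> replacement #3
Total replacements: 3

3


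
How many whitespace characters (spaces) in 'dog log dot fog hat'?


\s matches whitespace characters (spaces, tabs, etc.).
Text: 'dog log dot fog hat'
This text has 5 words separated by spaces.
Number of spaces = number of words - 1 = 5 - 1 = 4

4


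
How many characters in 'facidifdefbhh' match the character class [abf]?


Character class [abf] matches any of: {a, b, f}
Scanning string 'facidifdefbhh' character by character:
  pos 0: 'f' -> MATCH
  pos 1: 'a' -> MATCH
  pos 2: 'c' -> no
  pos 3: 'i' -> no
  pos 4: 'd' -> no
  pos 5: 'i' -> no
  pos 6: 'f' -> MATCH
  pos 7: 'd' -> no
  pos 8: 'e' -> no
  pos 9: 'f' -> MATCH
  pos 10: 'b' -> MATCH
  pos 11: 'h' -> no
  pos 12: 'h' -> no
Total matches: 5

5


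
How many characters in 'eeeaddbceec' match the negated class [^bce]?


Negated class [^bce] matches any char NOT in {b, c, e}
Scanning 'eeeaddbceec':
  pos 0: 'e' -> no (excluded)
  pos 1: 'e' -> no (excluded)
  pos 2: 'e' -> no (excluded)
  pos 3: 'a' -> MATCH
  pos 4: 'd' -> MATCH
  pos 5: 'd' -> MATCH
  pos 6: 'b' -> no (excluded)
  pos 7: 'c' -> no (excluded)
  pos 8: 'e' -> no (excluded)
  pos 9: 'e' -> no (excluded)
  pos 10: 'c' -> no (excluded)
Total matches: 3

3


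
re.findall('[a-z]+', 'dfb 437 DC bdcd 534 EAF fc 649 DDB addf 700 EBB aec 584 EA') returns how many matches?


Pattern '[a-z]+' finds one or more lowercase letters.
Text: 'dfb 437 DC bdcd 534 EAF fc 649 DDB addf 700 EBB aec 584 EA'
Scanning for matches:
  Match 1: 'dfb'
  Match 2: 'bdcd'
  Match 3: 'fc'
  Match 4: 'addf'
  Match 5: 'aec'
Total matches: 5

5


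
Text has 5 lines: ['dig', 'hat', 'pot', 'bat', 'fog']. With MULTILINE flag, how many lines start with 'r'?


With MULTILINE flag, ^ matches the start of each line.
Lines: ['dig', 'hat', 'pot', 'bat', 'fog']
Checking which lines start with 'r':
  Line 1: 'dig' -> no
  Line 2: 'hat' -> no
  Line 3: 'pot' -> no
  Line 4: 'bat' -> no
  Line 5: 'fog' -> no
Matching lines: []
Count: 0

0


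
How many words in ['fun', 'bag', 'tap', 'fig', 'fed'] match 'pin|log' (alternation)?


Alternation 'pin|log' matches either 'pin' or 'log'.
Checking each word:
  'fun' -> no
  'bag' -> no
  'tap' -> no
  'fig' -> no
  'fed' -> no
Matches: []
Count: 0

0


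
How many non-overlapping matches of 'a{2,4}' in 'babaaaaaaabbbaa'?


Pattern 'a{2,4}' matches between 2 and 4 consecutive a's (greedy).
String: 'babaaaaaaabbbaa'
Finding runs of a's and applying greedy matching:
  Run at pos 1: 'a' (length 1)
  Run at pos 3: 'aaaaaaa' (length 7)
  Run at pos 13: 'aa' (length 2)
Matches: ['aaaa', 'aaa', 'aa']
Count: 3

3


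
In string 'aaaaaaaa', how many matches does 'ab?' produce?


Pattern 'ab?' matches 'a' optionally followed by 'b'.
String: 'aaaaaaaa'
Scanning left to right for 'a' then checking next char:
  Match 1: 'a' (a not followed by b)
  Match 2: 'a' (a not followed by b)
  Match 3: 'a' (a not followed by b)
  Match 4: 'a' (a not followed by b)
  Match 5: 'a' (a not followed by b)
  Match 6: 'a' (a not followed by b)
  Match 7: 'a' (a not followed by b)
  Match 8: 'a' (a not followed by b)
Total matches: 8

8


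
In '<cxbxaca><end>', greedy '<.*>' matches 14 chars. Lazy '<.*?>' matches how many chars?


Greedy '<.*>' tries to match as MUCH as possible.
Lazy '<.*?>' tries to match as LITTLE as possible.

String: '<cxbxaca><end>'
Greedy '<.*>' starts at first '<' and extends to the LAST '>': '<cxbxaca><end>' (14 chars)
Lazy '<.*?>' starts at first '<' and stops at the FIRST '>': '<cxbxaca>' (9 chars)

9


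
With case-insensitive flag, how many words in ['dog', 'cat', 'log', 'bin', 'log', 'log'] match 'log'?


Case-insensitive matching: compare each word's lowercase form to 'log'.
  'dog' -> lower='dog' -> no
  'cat' -> lower='cat' -> no
  'log' -> lower='log' -> MATCH
  'bin' -> lower='bin' -> no
  'log' -> lower='log' -> MATCH
  'log' -> lower='log' -> MATCH
Matches: ['log', 'log', 'log']
Count: 3

3


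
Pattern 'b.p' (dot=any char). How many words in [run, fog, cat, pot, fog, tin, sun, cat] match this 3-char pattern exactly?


Pattern 'b.p' means: starts with 'b', any single char, ends with 'p'.
Checking each word (must be exactly 3 chars):
  'run' (len=3): no
  'fog' (len=3): no
  'cat' (len=3): no
  'pot' (len=3): no
  'fog' (len=3): no
  'tin' (len=3): no
  'sun' (len=3): no
  'cat' (len=3): no
Matching words: []
Total: 0

0


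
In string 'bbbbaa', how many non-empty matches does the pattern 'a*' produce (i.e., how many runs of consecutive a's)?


Pattern 'a*' matches zero or more a's. We want non-empty runs of consecutive a's.
String: 'bbbbaa'
Walking through the string to find runs of a's:
  Run 1: positions 4-5 -> 'aa'
Non-empty runs found: ['aa']
Count: 1

1


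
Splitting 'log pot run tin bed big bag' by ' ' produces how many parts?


Splitting by ' ' breaks the string at each occurrence of the separator.
Text: 'log pot run tin bed big bag'
Parts after split:
  Part 1: 'log'
  Part 2: 'pot'
  Part 3: 'run'
  Part 4: 'tin'
  Part 5: 'bed'
  Part 6: 'big'
  Part 7: 'bag'
Total parts: 7

7


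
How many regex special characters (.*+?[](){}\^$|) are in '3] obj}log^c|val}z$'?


Regex special characters are: . * + ? [ ] ( ) { } \ ^ $ |
Scanning '3] obj}log^c|val}z$':
  pos 1: ']' -> SPECIAL
  pos 6: '}' -> SPECIAL
  pos 10: '^' -> SPECIAL
  pos 12: '|' -> SPECIAL
  pos 16: '}' -> SPECIAL
  pos 18: '$' -> SPECIAL
Special chars found: [']', '}', '^', '|', '}', '$']
Total: 6

6


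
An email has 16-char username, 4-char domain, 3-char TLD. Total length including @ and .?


An email address has format: username@domain.tld
Username length: 16
'@' character: 1
Domain length: 4
'.' character: 1
TLD length: 3
Total = 16 + 1 + 4 + 1 + 3 = 25

25


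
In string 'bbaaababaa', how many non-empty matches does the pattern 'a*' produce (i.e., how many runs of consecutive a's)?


Pattern 'a*' matches zero or more a's. We want non-empty runs of consecutive a's.
String: 'bbaaababaa'
Walking through the string to find runs of a's:
  Run 1: positions 2-4 -> 'aaa'
  Run 2: positions 6-6 -> 'a'
  Run 3: positions 8-9 -> 'aa'
Non-empty runs found: ['aaa', 'a', 'aa']
Count: 3

3


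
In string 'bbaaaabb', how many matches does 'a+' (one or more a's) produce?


Pattern 'a+' matches one or more consecutive a's.
String: 'bbaaaabb'
Scanning for runs of a:
  Match 1: 'aaaa' (length 4)
Total matches: 1

1


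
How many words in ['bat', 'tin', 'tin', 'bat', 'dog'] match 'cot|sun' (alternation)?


Alternation 'cot|sun' matches either 'cot' or 'sun'.
Checking each word:
  'bat' -> no
  'tin' -> no
  'tin' -> no
  'bat' -> no
  'dog' -> no
Matches: []
Count: 0

0


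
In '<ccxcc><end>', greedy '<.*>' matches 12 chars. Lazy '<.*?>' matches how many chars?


Greedy '<.*>' tries to match as MUCH as possible.
Lazy '<.*?>' tries to match as LITTLE as possible.

String: '<ccxcc><end>'
Greedy '<.*>' starts at first '<' and extends to the LAST '>': '<ccxcc><end>' (12 chars)
Lazy '<.*?>' starts at first '<' and stops at the FIRST '>': '<ccxcc>' (7 chars)

7


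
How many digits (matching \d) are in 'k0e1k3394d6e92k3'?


\d matches any digit 0-9.
Scanning 'k0e1k3394d6e92k3':
  pos 1: '0' -> DIGIT
  pos 3: '1' -> DIGIT
  pos 5: '3' -> DIGIT
  pos 6: '3' -> DIGIT
  pos 7: '9' -> DIGIT
  pos 8: '4' -> DIGIT
  pos 10: '6' -> DIGIT
  pos 12: '9' -> DIGIT
  pos 13: '2' -> DIGIT
  pos 15: '3' -> DIGIT
Digits found: ['0', '1', '3', '3', '9', '4', '6', '9', '2', '3']
Total: 10

10


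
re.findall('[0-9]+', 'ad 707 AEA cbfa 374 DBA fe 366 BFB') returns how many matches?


Pattern '[0-9]+' finds one or more digits.
Text: 'ad 707 AEA cbfa 374 DBA fe 366 BFB'
Scanning for matches:
  Match 1: '707'
  Match 2: '374'
  Match 3: '366'
Total matches: 3

3


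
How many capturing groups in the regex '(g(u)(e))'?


To count capturing groups, count each '(' that starts a group.
Pattern: '(g(u)(e))'
Walking through the pattern:
  Position 0: '(' -> group #1
  Position 2: '(' -> group #2
  Position 5: '(' -> group #3
Total capturing groups: 3

3


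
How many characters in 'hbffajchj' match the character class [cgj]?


Character class [cgj] matches any of: {c, g, j}
Scanning string 'hbffajchj' character by character:
  pos 0: 'h' -> no
  pos 1: 'b' -> no
  pos 2: 'f' -> no
  pos 3: 'f' -> no
  pos 4: 'a' -> no
  pos 5: 'j' -> MATCH
  pos 6: 'c' -> MATCH
  pos 7: 'h' -> no
  pos 8: 'j' -> MATCH
Total matches: 3

3


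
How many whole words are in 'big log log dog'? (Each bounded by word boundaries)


Word boundaries (\b) mark the start/end of each word.
Text: 'big log log dog'
Splitting by whitespace:
  Word 1: 'big'
  Word 2: 'log'
  Word 3: 'log'
  Word 4: 'dog'
Total whole words: 4

4


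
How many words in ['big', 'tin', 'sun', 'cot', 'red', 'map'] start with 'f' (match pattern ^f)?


Pattern ^f anchors to start of word. Check which words begin with 'f':
  'big' -> no
  'tin' -> no
  'sun' -> no
  'cot' -> no
  'red' -> no
  'map' -> no
Matching words: []
Count: 0

0


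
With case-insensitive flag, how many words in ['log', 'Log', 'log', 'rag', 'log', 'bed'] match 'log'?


Case-insensitive matching: compare each word's lowercase form to 'log'.
  'log' -> lower='log' -> MATCH
  'Log' -> lower='log' -> MATCH
  'log' -> lower='log' -> MATCH
  'rag' -> lower='rag' -> no
  'log' -> lower='log' -> MATCH
  'bed' -> lower='bed' -> no
Matches: ['log', 'Log', 'log', 'log']
Count: 4

4


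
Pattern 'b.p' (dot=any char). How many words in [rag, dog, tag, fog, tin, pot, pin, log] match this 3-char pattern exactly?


Pattern 'b.p' means: starts with 'b', any single char, ends with 'p'.
Checking each word (must be exactly 3 chars):
  'rag' (len=3): no
  'dog' (len=3): no
  'tag' (len=3): no
  'fog' (len=3): no
  'tin' (len=3): no
  'pot' (len=3): no
  'pin' (len=3): no
  'log' (len=3): no
Matching words: []
Total: 0

0


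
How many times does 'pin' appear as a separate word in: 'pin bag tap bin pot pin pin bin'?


Scanning each word for exact match 'pin':
  Word 1: 'pin' -> MATCH
  Word 2: 'bag' -> no
  Word 3: 'tap' -> no
  Word 4: 'bin' -> no
  Word 5: 'pot' -> no
  Word 6: 'pin' -> MATCH
  Word 7: 'pin' -> MATCH
  Word 8: 'bin' -> no
Total matches: 3

3


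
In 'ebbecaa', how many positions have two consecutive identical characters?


Looking for consecutive identical characters in 'ebbecaa':
  pos 0-1: 'e' vs 'b' -> different
  pos 1-2: 'b' vs 'b' -> MATCH ('bb')
  pos 2-3: 'b' vs 'e' -> different
  pos 3-4: 'e' vs 'c' -> different
  pos 4-5: 'c' vs 'a' -> different
  pos 5-6: 'a' vs 'a' -> MATCH ('aa')
Consecutive identical pairs: ['bb', 'aa']
Count: 2

2


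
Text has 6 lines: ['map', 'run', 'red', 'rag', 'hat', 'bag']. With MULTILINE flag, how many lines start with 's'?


With MULTILINE flag, ^ matches the start of each line.
Lines: ['map', 'run', 'red', 'rag', 'hat', 'bag']
Checking which lines start with 's':
  Line 1: 'map' -> no
  Line 2: 'run' -> no
  Line 3: 'red' -> no
  Line 4: 'rag' -> no
  Line 5: 'hat' -> no
  Line 6: 'bag' -> no
Matching lines: []
Count: 0

0


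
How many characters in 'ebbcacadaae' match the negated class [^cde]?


Negated class [^cde] matches any char NOT in {c, d, e}
Scanning 'ebbcacadaae':
  pos 0: 'e' -> no (excluded)
  pos 1: 'b' -> MATCH
  pos 2: 'b' -> MATCH
  pos 3: 'c' -> no (excluded)
  pos 4: 'a' -> MATCH
  pos 5: 'c' -> no (excluded)
  pos 6: 'a' -> MATCH
  pos 7: 'd' -> no (excluded)
  pos 8: 'a' -> MATCH
  pos 9: 'a' -> MATCH
  pos 10: 'e' -> no (excluded)
Total matches: 6

6


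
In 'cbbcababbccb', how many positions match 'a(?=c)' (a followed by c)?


Lookahead 'a(?=c)' matches 'a' only when followed by 'c'.
String: 'cbbcababbccb'
Checking each position where char is 'a':
  pos 4: 'a' -> no (next='b')
  pos 6: 'a' -> no (next='b')
Matching positions: []
Count: 0

0


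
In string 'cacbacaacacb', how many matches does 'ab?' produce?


Pattern 'ab?' matches 'a' optionally followed by 'b'.
String: 'cacbacaacacb'
Scanning left to right for 'a' then checking next char:
  Match 1: 'a' (a not followed by b)
  Match 2: 'a' (a not followed by b)
  Match 3: 'a' (a not followed by b)
  Match 4: 'a' (a not followed by b)
  Match 5: 'a' (a not followed by b)
Total matches: 5

5


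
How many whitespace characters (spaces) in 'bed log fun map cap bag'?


\s matches whitespace characters (spaces, tabs, etc.).
Text: 'bed log fun map cap bag'
This text has 6 words separated by spaces.
Number of spaces = number of words - 1 = 6 - 1 = 5

5


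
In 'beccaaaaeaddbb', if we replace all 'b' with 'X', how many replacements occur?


re.sub('b', 'X', text) replaces every occurrence of 'b' with 'X'.
Text: 'beccaaaaeaddbb'
Scanning for 'b':
  pos 0: 'b' -> replacement #1
  pos 12: 'b' -> replacement #2
  pos 13: 'b' -> replacement #3
Total replacements: 3

3


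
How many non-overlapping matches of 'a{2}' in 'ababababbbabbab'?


Pattern 'a{2}' matches exactly 2 consecutive a's (greedy, non-overlapping).
String: 'ababababbbabbab'
Scanning for runs of a's:
  Run at pos 0: 'a' (length 1) -> 0 match(es)
  Run at pos 2: 'a' (length 1) -> 0 match(es)
  Run at pos 4: 'a' (length 1) -> 0 match(es)
  Run at pos 6: 'a' (length 1) -> 0 match(es)
  Run at pos 10: 'a' (length 1) -> 0 match(es)
  Run at pos 13: 'a' (length 1) -> 0 match(es)
Matches found: []
Total: 0

0


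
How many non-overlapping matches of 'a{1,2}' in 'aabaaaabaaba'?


Pattern 'a{1,2}' matches between 1 and 2 consecutive a's (greedy).
String: 'aabaaaabaaba'
Finding runs of a's and applying greedy matching:
  Run at pos 0: 'aa' (length 2)
  Run at pos 3: 'aaaa' (length 4)
  Run at pos 8: 'aa' (length 2)
  Run at pos 11: 'a' (length 1)
Matches: ['aa', 'aa', 'aa', 'aa', 'a']
Count: 5

5


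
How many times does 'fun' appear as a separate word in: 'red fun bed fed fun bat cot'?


Scanning each word for exact match 'fun':
  Word 1: 'red' -> no
  Word 2: 'fun' -> MATCH
  Word 3: 'bed' -> no
  Word 4: 'fed' -> no
  Word 5: 'fun' -> MATCH
  Word 6: 'bat' -> no
  Word 7: 'cot' -> no
Total matches: 2

2


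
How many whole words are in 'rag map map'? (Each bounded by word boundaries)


Word boundaries (\b) mark the start/end of each word.
Text: 'rag map map'
Splitting by whitespace:
  Word 1: 'rag'
  Word 2: 'map'
  Word 3: 'map'
Total whole words: 3

3


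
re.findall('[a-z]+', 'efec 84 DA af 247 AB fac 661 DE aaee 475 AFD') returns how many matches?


Pattern '[a-z]+' finds one or more lowercase letters.
Text: 'efec 84 DA af 247 AB fac 661 DE aaee 475 AFD'
Scanning for matches:
  Match 1: 'efec'
  Match 2: 'af'
  Match 3: 'fac'
  Match 4: 'aaee'
Total matches: 4

4


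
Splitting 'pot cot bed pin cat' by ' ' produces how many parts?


Splitting by ' ' breaks the string at each occurrence of the separator.
Text: 'pot cot bed pin cat'
Parts after split:
  Part 1: 'pot'
  Part 2: 'cot'
  Part 3: 'bed'
  Part 4: 'pin'
  Part 5: 'cat'
Total parts: 5

5


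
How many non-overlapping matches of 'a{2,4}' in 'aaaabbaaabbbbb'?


Pattern 'a{2,4}' matches between 2 and 4 consecutive a's (greedy).
String: 'aaaabbaaabbbbb'
Finding runs of a's and applying greedy matching:
  Run at pos 0: 'aaaa' (length 4)
  Run at pos 6: 'aaa' (length 3)
Matches: ['aaaa', 'aaa']
Count: 2

2


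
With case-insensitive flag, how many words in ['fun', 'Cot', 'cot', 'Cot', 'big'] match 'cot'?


Case-insensitive matching: compare each word's lowercase form to 'cot'.
  'fun' -> lower='fun' -> no
  'Cot' -> lower='cot' -> MATCH
  'cot' -> lower='cot' -> MATCH
  'Cot' -> lower='cot' -> MATCH
  'big' -> lower='big' -> no
Matches: ['Cot', 'cot', 'Cot']
Count: 3

3


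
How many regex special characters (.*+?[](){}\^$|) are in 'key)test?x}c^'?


Regex special characters are: . * + ? [ ] ( ) { } \ ^ $ |
Scanning 'key)test?x}c^':
  pos 3: ')' -> SPECIAL
  pos 8: '?' -> SPECIAL
  pos 10: '}' -> SPECIAL
  pos 12: '^' -> SPECIAL
Special chars found: [')', '?', '}', '^']
Total: 4

4


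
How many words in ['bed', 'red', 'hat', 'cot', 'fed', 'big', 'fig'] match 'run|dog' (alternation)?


Alternation 'run|dog' matches either 'run' or 'dog'.
Checking each word:
  'bed' -> no
  'red' -> no
  'hat' -> no
  'cot' -> no
  'fed' -> no
  'big' -> no
  'fig' -> no
Matches: []
Count: 0

0


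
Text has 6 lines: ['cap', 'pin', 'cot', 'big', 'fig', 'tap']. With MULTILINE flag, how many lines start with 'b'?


With MULTILINE flag, ^ matches the start of each line.
Lines: ['cap', 'pin', 'cot', 'big', 'fig', 'tap']
Checking which lines start with 'b':
  Line 1: 'cap' -> no
  Line 2: 'pin' -> no
  Line 3: 'cot' -> no
  Line 4: 'big' -> MATCH
  Line 5: 'fig' -> no
  Line 6: 'tap' -> no
Matching lines: ['big']
Count: 1

1


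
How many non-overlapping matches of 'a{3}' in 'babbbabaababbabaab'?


Pattern 'a{3}' matches exactly 3 consecutive a's (greedy, non-overlapping).
String: 'babbbabaababbabaab'
Scanning for runs of a's:
  Run at pos 1: 'a' (length 1) -> 0 match(es)
  Run at pos 5: 'a' (length 1) -> 0 match(es)
  Run at pos 7: 'aa' (length 2) -> 0 match(es)
  Run at pos 10: 'a' (length 1) -> 0 match(es)
  Run at pos 13: 'a' (length 1) -> 0 match(es)
  Run at pos 15: 'aa' (length 2) -> 0 match(es)
Matches found: []
Total: 0

0


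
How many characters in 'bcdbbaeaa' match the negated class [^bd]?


Negated class [^bd] matches any char NOT in {b, d}
Scanning 'bcdbbaeaa':
  pos 0: 'b' -> no (excluded)
  pos 1: 'c' -> MATCH
  pos 2: 'd' -> no (excluded)
  pos 3: 'b' -> no (excluded)
  pos 4: 'b' -> no (excluded)
  pos 5: 'a' -> MATCH
  pos 6: 'e' -> MATCH
  pos 7: 'a' -> MATCH
  pos 8: 'a' -> MATCH
Total matches: 5

5


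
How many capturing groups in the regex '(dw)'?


To count capturing groups, count each '(' that starts a group.
Pattern: '(dw)'
Walking through the pattern:
  Position 0: '(' -> group #1
Total capturing groups: 1

1


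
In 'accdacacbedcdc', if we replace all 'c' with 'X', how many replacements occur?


re.sub('c', 'X', text) replaces every occurrence of 'c' with 'X'.
Text: 'accdacacbedcdc'
Scanning for 'c':
  pos 1: 'c' -> replacement #1
  pos 2: 'c' -> replacement #2
  pos 5: 'c' -> replacement #3
  pos 7: 'c' -> replacement #4
  pos 11: 'c' -> replacement #5
  pos 13: 'c' -> replacement #6
Total replacements: 6

6


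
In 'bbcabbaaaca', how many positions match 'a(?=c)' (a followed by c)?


Lookahead 'a(?=c)' matches 'a' only when followed by 'c'.
String: 'bbcabbaaaca'
Checking each position where char is 'a':
  pos 3: 'a' -> no (next='b')
  pos 6: 'a' -> no (next='a')
  pos 7: 'a' -> no (next='a')
  pos 8: 'a' -> MATCH (next='c')
Matching positions: [8]
Count: 1

1


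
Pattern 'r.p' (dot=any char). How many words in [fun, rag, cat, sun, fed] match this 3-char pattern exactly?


Pattern 'r.p' means: starts with 'r', any single char, ends with 'p'.
Checking each word (must be exactly 3 chars):
  'fun' (len=3): no
  'rag' (len=3): no
  'cat' (len=3): no
  'sun' (len=3): no
  'fed' (len=3): no
Matching words: []
Total: 0

0


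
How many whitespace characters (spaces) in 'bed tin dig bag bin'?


\s matches whitespace characters (spaces, tabs, etc.).
Text: 'bed tin dig bag bin'
This text has 5 words separated by spaces.
Number of spaces = number of words - 1 = 5 - 1 = 4

4


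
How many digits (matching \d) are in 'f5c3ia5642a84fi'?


\d matches any digit 0-9.
Scanning 'f5c3ia5642a84fi':
  pos 1: '5' -> DIGIT
  pos 3: '3' -> DIGIT
  pos 6: '5' -> DIGIT
  pos 7: '6' -> DIGIT
  pos 8: '4' -> DIGIT
  pos 9: '2' -> DIGIT
  pos 11: '8' -> DIGIT
  pos 12: '4' -> DIGIT
Digits found: ['5', '3', '5', '6', '4', '2', '8', '4']
Total: 8

8


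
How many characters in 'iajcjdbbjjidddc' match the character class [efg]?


Character class [efg] matches any of: {e, f, g}
Scanning string 'iajcjdbbjjidddc' character by character:
  pos 0: 'i' -> no
  pos 1: 'a' -> no
  pos 2: 'j' -> no
  pos 3: 'c' -> no
  pos 4: 'j' -> no
  pos 5: 'd' -> no
  pos 6: 'b' -> no
  pos 7: 'b' -> no
  pos 8: 'j' -> no
  pos 9: 'j' -> no
  pos 10: 'i' -> no
  pos 11: 'd' -> no
  pos 12: 'd' -> no
  pos 13: 'd' -> no
  pos 14: 'c' -> no
Total matches: 0

0


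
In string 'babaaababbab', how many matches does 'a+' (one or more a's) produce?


Pattern 'a+' matches one or more consecutive a's.
String: 'babaaababbab'
Scanning for runs of a:
  Match 1: 'a' (length 1)
  Match 2: 'aaa' (length 3)
  Match 3: 'a' (length 1)
  Match 4: 'a' (length 1)
Total matches: 4

4


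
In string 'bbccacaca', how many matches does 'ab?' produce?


Pattern 'ab?' matches 'a' optionally followed by 'b'.
String: 'bbccacaca'
Scanning left to right for 'a' then checking next char:
  Match 1: 'a' (a not followed by b)
  Match 2: 'a' (a not followed by b)
  Match 3: 'a' (a not followed by b)
Total matches: 3

3


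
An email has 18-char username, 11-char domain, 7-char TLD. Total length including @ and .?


An email address has format: username@domain.tld
Username length: 18
'@' character: 1
Domain length: 11
'.' character: 1
TLD length: 7
Total = 18 + 1 + 11 + 1 + 7 = 38

38


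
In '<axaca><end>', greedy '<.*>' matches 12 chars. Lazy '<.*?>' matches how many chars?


Greedy '<.*>' tries to match as MUCH as possible.
Lazy '<.*?>' tries to match as LITTLE as possible.

String: '<axaca><end>'
Greedy '<.*>' starts at first '<' and extends to the LAST '>': '<axaca><end>' (12 chars)
Lazy '<.*?>' starts at first '<' and stops at the FIRST '>': '<axaca>' (7 chars)

7


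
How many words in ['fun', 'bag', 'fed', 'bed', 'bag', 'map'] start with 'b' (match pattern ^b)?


Pattern ^b anchors to start of word. Check which words begin with 'b':
  'fun' -> no
  'bag' -> MATCH (starts with 'b')
  'fed' -> no
  'bed' -> MATCH (starts with 'b')
  'bag' -> MATCH (starts with 'b')
  'map' -> no
Matching words: ['bag', 'bed', 'bag']
Count: 3

3


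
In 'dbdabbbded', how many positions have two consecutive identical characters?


Looking for consecutive identical characters in 'dbdabbbded':
  pos 0-1: 'd' vs 'b' -> different
  pos 1-2: 'b' vs 'd' -> different
  pos 2-3: 'd' vs 'a' -> different
  pos 3-4: 'a' vs 'b' -> different
  pos 4-5: 'b' vs 'b' -> MATCH ('bb')
  pos 5-6: 'b' vs 'b' -> MATCH ('bb')
  pos 6-7: 'b' vs 'd' -> different
  pos 7-8: 'd' vs 'e' -> different
  pos 8-9: 'e' vs 'd' -> different
Consecutive identical pairs: ['bb', 'bb']
Count: 2

2


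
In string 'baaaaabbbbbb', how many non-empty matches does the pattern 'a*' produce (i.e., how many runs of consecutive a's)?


Pattern 'a*' matches zero or more a's. We want non-empty runs of consecutive a's.
String: 'baaaaabbbbbb'
Walking through the string to find runs of a's:
  Run 1: positions 1-5 -> 'aaaaa'
Non-empty runs found: ['aaaaa']
Count: 1

1


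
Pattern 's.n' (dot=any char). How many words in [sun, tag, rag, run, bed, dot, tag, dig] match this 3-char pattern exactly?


Pattern 's.n' means: starts with 's', any single char, ends with 'n'.
Checking each word (must be exactly 3 chars):
  'sun' (len=3): MATCH
  'tag' (len=3): no
  'rag' (len=3): no
  'run' (len=3): no
  'bed' (len=3): no
  'dot' (len=3): no
  'tag' (len=3): no
  'dig' (len=3): no
Matching words: ['sun']
Total: 1

1


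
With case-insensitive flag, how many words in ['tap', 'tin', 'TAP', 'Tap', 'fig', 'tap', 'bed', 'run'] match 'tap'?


Case-insensitive matching: compare each word's lowercase form to 'tap'.
  'tap' -> lower='tap' -> MATCH
  'tin' -> lower='tin' -> no
  'TAP' -> lower='tap' -> MATCH
  'Tap' -> lower='tap' -> MATCH
  'fig' -> lower='fig' -> no
  'tap' -> lower='tap' -> MATCH
  'bed' -> lower='bed' -> no
  'run' -> lower='run' -> no
Matches: ['tap', 'TAP', 'Tap', 'tap']
Count: 4

4


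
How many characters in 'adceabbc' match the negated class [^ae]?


Negated class [^ae] matches any char NOT in {a, e}
Scanning 'adceabbc':
  pos 0: 'a' -> no (excluded)
  pos 1: 'd' -> MATCH
  pos 2: 'c' -> MATCH
  pos 3: 'e' -> no (excluded)
  pos 4: 'a' -> no (excluded)
  pos 5: 'b' -> MATCH
  pos 6: 'b' -> MATCH
  pos 7: 'c' -> MATCH
Total matches: 5

5


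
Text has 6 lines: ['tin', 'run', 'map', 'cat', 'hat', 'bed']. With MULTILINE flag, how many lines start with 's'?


With MULTILINE flag, ^ matches the start of each line.
Lines: ['tin', 'run', 'map', 'cat', 'hat', 'bed']
Checking which lines start with 's':
  Line 1: 'tin' -> no
  Line 2: 'run' -> no
  Line 3: 'map' -> no
  Line 4: 'cat' -> no
  Line 5: 'hat' -> no
  Line 6: 'bed' -> no
Matching lines: []
Count: 0

0


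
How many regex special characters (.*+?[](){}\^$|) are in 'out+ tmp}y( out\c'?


Regex special characters are: . * + ? [ ] ( ) { } \ ^ $ |
Scanning 'out+ tmp}y( out\c':
  pos 3: '+' -> SPECIAL
  pos 8: '}' -> SPECIAL
  pos 10: '(' -> SPECIAL
  pos 15: '\' -> SPECIAL
Special chars found: ['+', '}', '(', '\\']
Total: 4

4


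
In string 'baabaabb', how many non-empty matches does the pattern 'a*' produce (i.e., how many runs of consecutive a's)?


Pattern 'a*' matches zero or more a's. We want non-empty runs of consecutive a's.
String: 'baabaabb'
Walking through the string to find runs of a's:
  Run 1: positions 1-2 -> 'aa'
  Run 2: positions 4-5 -> 'aa'
Non-empty runs found: ['aa', 'aa']
Count: 2

2


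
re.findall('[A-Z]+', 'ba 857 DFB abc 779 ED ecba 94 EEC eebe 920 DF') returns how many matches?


Pattern '[A-Z]+' finds one or more uppercase letters.
Text: 'ba 857 DFB abc 779 ED ecba 94 EEC eebe 920 DF'
Scanning for matches:
  Match 1: 'DFB'
  Match 2: 'ED'
  Match 3: 'EEC'
  Match 4: 'DF'
Total matches: 4

4


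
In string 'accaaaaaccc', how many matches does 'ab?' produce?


Pattern 'ab?' matches 'a' optionally followed by 'b'.
String: 'accaaaaaccc'
Scanning left to right for 'a' then checking next char:
  Match 1: 'a' (a not followed by b)
  Match 2: 'a' (a not followed by b)
  Match 3: 'a' (a not followed by b)
  Match 4: 'a' (a not followed by b)
  Match 5: 'a' (a not followed by b)
  Match 6: 'a' (a not followed by b)
Total matches: 6

6


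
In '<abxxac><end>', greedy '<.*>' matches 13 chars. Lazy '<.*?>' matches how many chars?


Greedy '<.*>' tries to match as MUCH as possible.
Lazy '<.*?>' tries to match as LITTLE as possible.

String: '<abxxac><end>'
Greedy '<.*>' starts at first '<' and extends to the LAST '>': '<abxxac><end>' (13 chars)
Lazy '<.*?>' starts at first '<' and stops at the FIRST '>': '<abxxac>' (8 chars)

8


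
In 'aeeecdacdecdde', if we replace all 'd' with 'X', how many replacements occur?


re.sub('d', 'X', text) replaces every occurrence of 'd' with 'X'.
Text: 'aeeecdacdecdde'
Scanning for 'd':
  pos 5: 'd' -> replacement #1
  pos 8: 'd' -> replacement #2
  pos 11: 'd' -> replacement #3
  pos 12: 'd' -> replacement #4
Total replacements: 4

4


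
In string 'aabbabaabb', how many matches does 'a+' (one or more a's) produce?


Pattern 'a+' matches one or more consecutive a's.
String: 'aabbabaabb'
Scanning for runs of a:
  Match 1: 'aa' (length 2)
  Match 2: 'a' (length 1)
  Match 3: 'aa' (length 2)
Total matches: 3

3


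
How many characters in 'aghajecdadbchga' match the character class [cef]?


Character class [cef] matches any of: {c, e, f}
Scanning string 'aghajecdadbchga' character by character:
  pos 0: 'a' -> no
  pos 1: 'g' -> no
  pos 2: 'h' -> no
  pos 3: 'a' -> no
  pos 4: 'j' -> no
  pos 5: 'e' -> MATCH
  pos 6: 'c' -> MATCH
  pos 7: 'd' -> no
  pos 8: 'a' -> no
  pos 9: 'd' -> no
  pos 10: 'b' -> no
  pos 11: 'c' -> MATCH
  pos 12: 'h' -> no
  pos 13: 'g' -> no
  pos 14: 'a' -> no
Total matches: 3

3
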